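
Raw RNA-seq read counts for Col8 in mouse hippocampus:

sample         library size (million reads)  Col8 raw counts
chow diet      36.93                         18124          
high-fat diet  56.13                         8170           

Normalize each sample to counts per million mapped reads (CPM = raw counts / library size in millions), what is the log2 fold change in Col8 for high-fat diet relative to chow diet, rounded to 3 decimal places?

CPM(chow diet) = 18124 / 36.93 = 490.7663
CPM(high-fat diet) = 8170 / 56.13 = 145.5550
Fold change = 145.5550 / 490.7663 = 0.29659
log2(0.29659) = -1.7535

-1.753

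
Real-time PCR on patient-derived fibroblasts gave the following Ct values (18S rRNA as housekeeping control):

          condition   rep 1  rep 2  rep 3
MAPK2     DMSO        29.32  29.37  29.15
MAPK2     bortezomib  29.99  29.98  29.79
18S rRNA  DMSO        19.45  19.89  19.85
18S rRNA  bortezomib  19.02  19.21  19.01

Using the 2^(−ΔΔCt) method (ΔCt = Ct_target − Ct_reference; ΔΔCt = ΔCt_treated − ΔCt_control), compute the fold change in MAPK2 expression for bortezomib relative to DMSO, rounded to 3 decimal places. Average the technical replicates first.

Mean Ct: MAPK2 DMSO 29.280; MAPK2 bortezomib 29.920; 18S rRNA DMSO 19.730; 18S rRNA bortezomib 19.080
ΔCt(DMSO) = 29.280 − 19.730 = 9.550
ΔCt(bortezomib) = 29.920 − 19.080 = 10.840
ΔΔCt = 10.840 − 9.550 = 1.290
Fold change = 2^(−1.290) = 0.4090

0.409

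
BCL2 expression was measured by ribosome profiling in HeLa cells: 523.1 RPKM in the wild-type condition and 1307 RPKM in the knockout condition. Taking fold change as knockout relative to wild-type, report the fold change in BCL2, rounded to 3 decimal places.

Fold change = 1307 / 523.1 = 2.4986
BCL2 is upregulated.

2.499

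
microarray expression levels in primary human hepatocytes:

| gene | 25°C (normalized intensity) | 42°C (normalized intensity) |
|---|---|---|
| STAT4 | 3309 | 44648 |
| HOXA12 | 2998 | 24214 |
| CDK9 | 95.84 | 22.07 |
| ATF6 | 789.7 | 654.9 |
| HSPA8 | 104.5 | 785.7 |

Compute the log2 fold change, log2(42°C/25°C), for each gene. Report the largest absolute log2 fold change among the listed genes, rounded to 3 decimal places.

log2(44648/3309) = 3.754  (STAT4)
log2(24214/2998) = 3.014  (HOXA12)
log2(22.07/95.84) = -2.119  (CDK9)
log2(654.9/789.7) = -0.270  (ATF6)
log2(785.7/104.5) = 2.910  (HSPA8)
The largest magnitude belongs to STAT4.

3.754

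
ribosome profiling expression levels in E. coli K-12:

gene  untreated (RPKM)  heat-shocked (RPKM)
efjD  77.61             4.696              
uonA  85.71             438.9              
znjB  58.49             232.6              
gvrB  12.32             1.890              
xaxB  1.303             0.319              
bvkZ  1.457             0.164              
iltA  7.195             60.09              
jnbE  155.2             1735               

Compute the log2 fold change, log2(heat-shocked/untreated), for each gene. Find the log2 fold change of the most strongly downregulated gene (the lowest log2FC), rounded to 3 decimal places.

-4.047

log2(4.696/77.61) = -4.047  (efjD)
log2(438.9/85.71) = 2.356  (uonA)
log2(232.6/58.49) = 1.992  (znjB)
log2(1.890/12.32) = -2.705  (gvrB)
log2(0.319/1.303) = -2.030  (xaxB)
log2(0.164/1.457) = -3.151  (bvkZ)
log2(60.09/7.195) = 3.062  (iltA)
log2(1735/155.2) = 3.483  (jnbE)
efjD is most strongly downregulated.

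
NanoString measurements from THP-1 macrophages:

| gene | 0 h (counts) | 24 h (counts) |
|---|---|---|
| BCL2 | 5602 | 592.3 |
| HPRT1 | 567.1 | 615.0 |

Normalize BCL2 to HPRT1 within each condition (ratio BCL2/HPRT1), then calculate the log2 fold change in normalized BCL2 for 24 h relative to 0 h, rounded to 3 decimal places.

-3.359

BCL2/HPRT1 (0 h) = 5602 / 567.1 = 9.8783
BCL2/HPRT1 (24 h) = 592.3 / 615.0 = 0.96309
Fold change = 0.96309 / 9.8783 = 0.0975
log2(0.0975) = -3.3585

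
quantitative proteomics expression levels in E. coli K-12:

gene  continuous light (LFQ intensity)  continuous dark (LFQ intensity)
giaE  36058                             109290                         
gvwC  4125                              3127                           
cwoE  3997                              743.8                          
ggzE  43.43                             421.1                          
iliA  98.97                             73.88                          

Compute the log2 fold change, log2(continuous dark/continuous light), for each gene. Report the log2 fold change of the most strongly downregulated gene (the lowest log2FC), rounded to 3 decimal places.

log2(109290/36058) = 1.600  (giaE)
log2(3127/4125) = -0.400  (gvwC)
log2(743.8/3997) = -2.426  (cwoE)
log2(421.1/43.43) = 3.277  (ggzE)
log2(73.88/98.97) = -0.422  (iliA)
cwoE is most strongly downregulated.

-2.426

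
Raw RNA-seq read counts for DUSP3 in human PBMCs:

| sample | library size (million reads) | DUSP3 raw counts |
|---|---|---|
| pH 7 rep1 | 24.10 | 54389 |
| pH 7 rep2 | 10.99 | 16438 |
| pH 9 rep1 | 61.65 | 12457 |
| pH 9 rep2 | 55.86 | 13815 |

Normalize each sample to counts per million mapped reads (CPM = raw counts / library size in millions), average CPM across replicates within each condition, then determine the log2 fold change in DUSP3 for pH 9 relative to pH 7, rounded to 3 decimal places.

-3.062

CPM(pH 7 rep1) = 54389 / 24.10 = 2256.8050
CPM(pH 7 rep2) = 16438 / 10.99 = 1495.7234
CPM(pH 9 rep1) = 12457 / 61.65 = 202.0600
CPM(pH 9 rep2) = 13815 / 55.86 = 247.3147
mean CPM(pH 7) = 1876.2642; mean CPM(pH 9) = 224.6874
Fold change = 224.6874 / 1876.2642 = 0.11975
log2(0.11975) = -3.0619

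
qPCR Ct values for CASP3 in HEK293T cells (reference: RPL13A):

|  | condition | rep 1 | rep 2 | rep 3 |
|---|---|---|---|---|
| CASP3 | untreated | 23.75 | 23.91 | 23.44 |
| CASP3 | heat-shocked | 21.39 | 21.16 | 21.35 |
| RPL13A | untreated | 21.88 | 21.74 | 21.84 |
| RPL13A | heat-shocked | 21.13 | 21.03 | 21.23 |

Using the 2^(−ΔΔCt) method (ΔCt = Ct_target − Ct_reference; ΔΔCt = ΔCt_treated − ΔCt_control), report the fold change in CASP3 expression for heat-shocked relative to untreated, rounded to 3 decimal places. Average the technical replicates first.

Mean Ct: CASP3 untreated 23.700; CASP3 heat-shocked 21.300; RPL13A untreated 21.820; RPL13A heat-shocked 21.130
ΔCt(untreated) = 23.700 − 21.820 = 1.880
ΔCt(heat-shocked) = 21.300 − 21.130 = 0.170
ΔΔCt = 0.170 − 1.880 = -1.710
Fold change = 2^(−(-1.710)) = 2^1.710 = 3.2716

3.272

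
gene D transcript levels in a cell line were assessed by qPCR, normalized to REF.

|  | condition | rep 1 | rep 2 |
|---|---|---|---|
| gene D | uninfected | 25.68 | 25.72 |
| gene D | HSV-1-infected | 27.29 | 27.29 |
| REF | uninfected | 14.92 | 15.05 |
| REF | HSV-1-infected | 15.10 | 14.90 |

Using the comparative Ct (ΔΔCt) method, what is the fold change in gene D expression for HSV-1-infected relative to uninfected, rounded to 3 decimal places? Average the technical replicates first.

0.336

Mean Ct: gene D uninfected 25.700; gene D HSV-1-infected 27.290; REF uninfected 14.985; REF HSV-1-infected 15.000
ΔCt(uninfected) = 25.700 − 14.985 = 10.715
ΔCt(HSV-1-infected) = 27.290 − 15.000 = 12.290
ΔΔCt = 12.290 − 10.715 = 1.575
Fold change = 2^(−1.575) = 0.3356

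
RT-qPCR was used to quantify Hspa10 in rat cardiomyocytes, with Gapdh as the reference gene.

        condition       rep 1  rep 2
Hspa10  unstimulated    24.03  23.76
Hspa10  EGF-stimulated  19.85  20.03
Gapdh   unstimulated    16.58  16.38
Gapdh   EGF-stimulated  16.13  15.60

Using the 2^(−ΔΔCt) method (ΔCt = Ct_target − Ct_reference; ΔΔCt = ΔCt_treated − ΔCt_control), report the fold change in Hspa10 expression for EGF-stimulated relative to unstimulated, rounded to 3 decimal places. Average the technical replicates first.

10.126

Mean Ct: Hspa10 unstimulated 23.895; Hspa10 EGF-stimulated 19.940; Gapdh unstimulated 16.480; Gapdh EGF-stimulated 15.865
ΔCt(unstimulated) = 23.895 − 16.480 = 7.415
ΔCt(EGF-stimulated) = 19.940 − 15.865 = 4.075
ΔΔCt = 4.075 − 7.415 = -3.340
Fold change = 2^(−(-3.340)) = 2^3.340 = 10.1261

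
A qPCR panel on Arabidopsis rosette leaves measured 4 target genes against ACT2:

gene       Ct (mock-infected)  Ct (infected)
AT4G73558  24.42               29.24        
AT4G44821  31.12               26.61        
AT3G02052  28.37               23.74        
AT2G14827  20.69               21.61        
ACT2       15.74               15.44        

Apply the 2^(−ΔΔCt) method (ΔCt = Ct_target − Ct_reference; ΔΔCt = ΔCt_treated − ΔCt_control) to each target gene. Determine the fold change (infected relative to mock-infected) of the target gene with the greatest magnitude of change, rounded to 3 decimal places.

AT4G73558: ΔΔCt = (29.24−15.44) − (24.42−15.74) = 13.80 − 8.68 = 5.12; fold change = 2^-5.12 = 0.029
AT4G44821: ΔΔCt = (26.61−15.44) − (31.12−15.74) = 11.17 − 15.38 = -4.21; fold change = 2^4.21 = 18.507
AT3G02052: ΔΔCt = (23.74−15.44) − (28.37−15.74) = 8.30 − 12.63 = -4.33; fold change = 2^4.33 = 20.112
AT2G14827: ΔΔCt = (21.61−15.44) − (20.69−15.74) = 6.17 − 4.95 = 1.22; fold change = 2^-1.22 = 0.429
AT4G73558 has the largest |ΔΔCt| = 5.12.

0.029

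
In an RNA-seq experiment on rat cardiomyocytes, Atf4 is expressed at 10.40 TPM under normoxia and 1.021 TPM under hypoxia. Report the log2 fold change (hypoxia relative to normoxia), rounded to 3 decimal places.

-3.349

Fold change = 1.021 / 10.40 = 0.0982
log2(0.0982) = -3.3485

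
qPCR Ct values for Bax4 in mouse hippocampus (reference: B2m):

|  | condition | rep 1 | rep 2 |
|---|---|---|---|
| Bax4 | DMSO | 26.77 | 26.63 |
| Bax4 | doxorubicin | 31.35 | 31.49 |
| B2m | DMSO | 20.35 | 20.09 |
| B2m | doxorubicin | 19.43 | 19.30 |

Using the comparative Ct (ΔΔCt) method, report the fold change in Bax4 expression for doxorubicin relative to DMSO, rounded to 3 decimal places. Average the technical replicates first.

Mean Ct: Bax4 DMSO 26.700; Bax4 doxorubicin 31.420; B2m DMSO 20.220; B2m doxorubicin 19.365
ΔCt(DMSO) = 26.700 − 20.220 = 6.480
ΔCt(doxorubicin) = 31.420 − 19.365 = 12.055
ΔΔCt = 12.055 − 6.480 = 5.575
Fold change = 2^(−5.575) = 0.0210

0.021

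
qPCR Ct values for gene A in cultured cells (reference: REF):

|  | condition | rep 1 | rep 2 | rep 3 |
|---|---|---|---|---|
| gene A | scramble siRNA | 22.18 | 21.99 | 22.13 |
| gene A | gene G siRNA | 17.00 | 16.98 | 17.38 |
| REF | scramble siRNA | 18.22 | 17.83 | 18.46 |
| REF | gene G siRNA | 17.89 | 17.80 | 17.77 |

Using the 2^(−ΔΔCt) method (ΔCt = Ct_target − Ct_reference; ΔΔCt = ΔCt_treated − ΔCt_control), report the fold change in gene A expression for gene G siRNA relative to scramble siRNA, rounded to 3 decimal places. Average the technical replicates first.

Mean Ct: gene A scramble siRNA 22.100; gene A gene G siRNA 17.120; REF scramble siRNA 18.170; REF gene G siRNA 17.820
ΔCt(scramble siRNA) = 22.100 − 18.170 = 3.930
ΔCt(gene G siRNA) = 17.120 − 17.820 = -0.700
ΔΔCt = -0.700 − 3.930 = -4.630
Fold change = 2^(−(-4.630)) = 2^4.630 = 24.7610

24.761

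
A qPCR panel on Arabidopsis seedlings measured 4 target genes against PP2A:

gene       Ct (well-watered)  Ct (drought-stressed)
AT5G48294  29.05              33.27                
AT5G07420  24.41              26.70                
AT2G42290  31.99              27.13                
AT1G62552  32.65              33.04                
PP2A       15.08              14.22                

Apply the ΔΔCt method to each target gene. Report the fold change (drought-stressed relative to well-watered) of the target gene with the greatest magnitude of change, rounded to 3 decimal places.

0.030

AT5G48294: ΔΔCt = (33.27−14.22) − (29.05−15.08) = 19.05 − 13.97 = 5.08; fold change = 2^-5.08 = 0.030
AT5G07420: ΔΔCt = (26.70−14.22) − (24.41−15.08) = 12.48 − 9.33 = 3.15; fold change = 2^-3.15 = 0.113
AT2G42290: ΔΔCt = (27.13−14.22) − (31.99−15.08) = 12.91 − 16.91 = -4.00; fold change = 2^4.00 = 16.000
AT1G62552: ΔΔCt = (33.04−14.22) − (32.65−15.08) = 18.82 − 17.57 = 1.25; fold change = 2^-1.25 = 0.420
AT5G48294 has the largest |ΔΔCt| = 5.08.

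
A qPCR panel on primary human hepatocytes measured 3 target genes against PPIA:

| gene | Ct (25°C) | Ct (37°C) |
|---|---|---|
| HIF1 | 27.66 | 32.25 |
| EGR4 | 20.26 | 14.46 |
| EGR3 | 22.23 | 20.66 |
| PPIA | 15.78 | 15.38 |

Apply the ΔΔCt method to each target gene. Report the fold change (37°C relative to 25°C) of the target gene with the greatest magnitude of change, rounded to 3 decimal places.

42.224

HIF1: ΔΔCt = (32.25−15.38) − (27.66−15.78) = 16.87 − 11.88 = 4.99; fold change = 2^-4.99 = 0.031
EGR4: ΔΔCt = (14.46−15.38) − (20.26−15.78) = -0.92 − 4.48 = -5.40; fold change = 2^5.40 = 42.224
EGR3: ΔΔCt = (20.66−15.38) − (22.23−15.78) = 5.28 − 6.45 = -1.17; fold change = 2^1.17 = 2.250
EGR4 has the largest |ΔΔCt| = 5.40.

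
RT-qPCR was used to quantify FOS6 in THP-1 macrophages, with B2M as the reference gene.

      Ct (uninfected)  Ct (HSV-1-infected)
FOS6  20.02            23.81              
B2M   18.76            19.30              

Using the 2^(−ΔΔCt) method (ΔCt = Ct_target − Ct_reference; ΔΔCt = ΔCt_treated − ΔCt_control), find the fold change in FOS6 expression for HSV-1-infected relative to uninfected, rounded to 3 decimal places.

ΔCt(uninfected) = 20.020 − 18.760 = 1.260
ΔCt(HSV-1-infected) = 23.810 − 19.300 = 4.510
ΔΔCt = 4.510 − 1.260 = 3.250
Fold change = 2^(−3.250) = 0.1051

0.105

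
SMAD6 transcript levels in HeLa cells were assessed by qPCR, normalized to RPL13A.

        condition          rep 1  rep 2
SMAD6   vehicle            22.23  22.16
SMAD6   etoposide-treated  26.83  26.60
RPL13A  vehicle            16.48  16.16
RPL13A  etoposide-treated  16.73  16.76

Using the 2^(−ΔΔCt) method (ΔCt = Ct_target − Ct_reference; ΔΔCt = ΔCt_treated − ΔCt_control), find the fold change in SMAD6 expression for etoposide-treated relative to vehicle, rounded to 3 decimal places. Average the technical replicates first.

Mean Ct: SMAD6 vehicle 22.195; SMAD6 etoposide-treated 26.715; RPL13A vehicle 16.320; RPL13A etoposide-treated 16.745
ΔCt(vehicle) = 22.195 − 16.320 = 5.875
ΔCt(etoposide-treated) = 26.715 − 16.745 = 9.970
ΔΔCt = 9.970 − 5.875 = 4.095
Fold change = 2^(−4.095) = 0.0585

0.059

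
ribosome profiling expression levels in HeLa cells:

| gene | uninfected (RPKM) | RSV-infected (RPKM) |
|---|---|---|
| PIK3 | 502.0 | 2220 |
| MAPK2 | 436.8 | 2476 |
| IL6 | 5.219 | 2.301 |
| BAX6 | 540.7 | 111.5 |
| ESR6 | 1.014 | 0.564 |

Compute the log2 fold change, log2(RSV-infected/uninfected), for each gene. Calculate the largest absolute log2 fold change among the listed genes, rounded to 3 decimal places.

log2(2220/502.0) = 2.145  (PIK3)
log2(2476/436.8) = 2.503  (MAPK2)
log2(2.301/5.219) = -1.182  (IL6)
log2(111.5/540.7) = -2.278  (BAX6)
log2(0.564/1.014) = -0.846  (ESR6)
The largest magnitude belongs to MAPK2.

2.503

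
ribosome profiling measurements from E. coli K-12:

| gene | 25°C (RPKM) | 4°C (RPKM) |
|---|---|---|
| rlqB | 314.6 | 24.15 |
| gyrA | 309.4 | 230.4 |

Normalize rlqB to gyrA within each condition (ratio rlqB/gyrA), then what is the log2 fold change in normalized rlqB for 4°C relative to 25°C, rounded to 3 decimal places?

-3.278

rlqB/gyrA (25°C) = 314.6 / 309.4 = 1.0168
rlqB/gyrA (4°C) = 24.15 / 230.4 = 0.10482
Fold change = 0.10482 / 1.0168 = 0.1031
log2(0.1031) = -3.2781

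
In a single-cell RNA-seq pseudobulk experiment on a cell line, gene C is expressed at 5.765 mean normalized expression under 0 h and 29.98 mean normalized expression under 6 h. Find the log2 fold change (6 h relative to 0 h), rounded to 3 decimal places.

Fold change = 29.98 / 5.765 = 5.2003
log2(5.2003) = 2.3786

2.379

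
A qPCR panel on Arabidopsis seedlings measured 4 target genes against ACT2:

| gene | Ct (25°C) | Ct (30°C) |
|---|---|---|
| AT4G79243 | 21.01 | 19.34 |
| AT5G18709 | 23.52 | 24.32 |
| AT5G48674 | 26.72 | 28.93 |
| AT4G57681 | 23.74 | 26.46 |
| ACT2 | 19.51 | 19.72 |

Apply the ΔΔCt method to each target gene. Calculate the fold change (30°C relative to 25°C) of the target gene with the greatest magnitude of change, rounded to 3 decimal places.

AT4G79243: ΔΔCt = (19.34−19.72) − (21.01−19.51) = -0.38 − 1.50 = -1.88; fold change = 2^1.88 = 3.681
AT5G18709: ΔΔCt = (24.32−19.72) − (23.52−19.51) = 4.60 − 4.01 = 0.59; fold change = 2^-0.59 = 0.664
AT5G48674: ΔΔCt = (28.93−19.72) − (26.72−19.51) = 9.21 − 7.21 = 2.00; fold change = 2^-2.00 = 0.250
AT4G57681: ΔΔCt = (26.46−19.72) − (23.74−19.51) = 6.74 − 4.23 = 2.51; fold change = 2^-2.51 = 0.176
AT4G57681 has the largest |ΔΔCt| = 2.51.

0.176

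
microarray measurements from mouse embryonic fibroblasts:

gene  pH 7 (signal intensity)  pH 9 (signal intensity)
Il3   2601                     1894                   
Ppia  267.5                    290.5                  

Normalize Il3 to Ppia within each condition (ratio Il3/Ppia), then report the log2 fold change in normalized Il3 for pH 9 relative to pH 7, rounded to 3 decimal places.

Il3/Ppia (pH 7) = 2601 / 267.5 = 9.7234
Il3/Ppia (pH 9) = 1894 / 290.5 = 6.5198
Fold change = 6.5198 / 9.7234 = 0.6705
log2(0.6705) = -0.5766

-0.577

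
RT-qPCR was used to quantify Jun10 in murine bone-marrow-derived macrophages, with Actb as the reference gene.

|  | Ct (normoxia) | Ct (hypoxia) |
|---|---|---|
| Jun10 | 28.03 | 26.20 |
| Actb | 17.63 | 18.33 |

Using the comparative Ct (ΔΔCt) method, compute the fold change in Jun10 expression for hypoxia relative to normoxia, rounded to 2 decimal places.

5.78

ΔCt(normoxia) = 28.030 − 17.630 = 10.400
ΔCt(hypoxia) = 26.200 − 18.330 = 7.870
ΔΔCt = 7.870 − 10.400 = -2.530
Fold change = 2^(−(-2.530)) = 2^2.530 = 5.776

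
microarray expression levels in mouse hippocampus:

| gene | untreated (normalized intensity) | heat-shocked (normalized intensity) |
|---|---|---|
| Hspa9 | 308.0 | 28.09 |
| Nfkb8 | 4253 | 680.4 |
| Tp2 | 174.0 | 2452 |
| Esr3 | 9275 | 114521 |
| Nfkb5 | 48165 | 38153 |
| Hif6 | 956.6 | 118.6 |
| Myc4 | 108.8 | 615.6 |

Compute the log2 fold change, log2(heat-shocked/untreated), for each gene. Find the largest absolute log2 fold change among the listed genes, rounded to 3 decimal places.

log2(28.09/308.0) = -3.455  (Hspa9)
log2(680.4/4253) = -2.644  (Nfkb8)
log2(2452/174.0) = 3.817  (Tp2)
log2(114521/9275) = 3.626  (Esr3)
log2(38153/48165) = -0.336  (Nfkb5)
log2(118.6/956.6) = -3.012  (Hif6)
log2(615.6/108.8) = 2.500  (Myc4)
The largest magnitude belongs to Tp2.

3.817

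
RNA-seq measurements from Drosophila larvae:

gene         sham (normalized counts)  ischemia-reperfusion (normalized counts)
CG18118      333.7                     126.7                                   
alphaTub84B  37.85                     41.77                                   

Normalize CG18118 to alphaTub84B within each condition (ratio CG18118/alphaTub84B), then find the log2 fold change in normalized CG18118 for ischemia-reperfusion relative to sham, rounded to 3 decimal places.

-1.539

CG18118/alphaTub84B (sham) = 333.7 / 37.85 = 8.8164
CG18118/alphaTub84B (ischemia-reperfusion) = 126.7 / 41.77 = 3.0333
Fold change = 3.0333 / 8.8164 = 0.3441
log2(0.3441) = -1.5393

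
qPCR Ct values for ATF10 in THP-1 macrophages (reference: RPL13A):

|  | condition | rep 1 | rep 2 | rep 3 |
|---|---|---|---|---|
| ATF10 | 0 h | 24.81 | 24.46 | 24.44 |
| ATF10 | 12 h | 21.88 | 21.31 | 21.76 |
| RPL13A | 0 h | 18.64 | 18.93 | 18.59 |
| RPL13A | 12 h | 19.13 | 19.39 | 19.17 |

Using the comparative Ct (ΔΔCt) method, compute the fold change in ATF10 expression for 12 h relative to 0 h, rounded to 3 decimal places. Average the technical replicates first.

10.778

Mean Ct: ATF10 0 h 24.570; ATF10 12 h 21.650; RPL13A 0 h 18.720; RPL13A 12 h 19.230
ΔCt(0 h) = 24.570 − 18.720 = 5.850
ΔCt(12 h) = 21.650 − 19.230 = 2.420
ΔΔCt = 2.420 − 5.850 = -3.430
Fold change = 2^(−(-3.430)) = 2^3.430 = 10.7779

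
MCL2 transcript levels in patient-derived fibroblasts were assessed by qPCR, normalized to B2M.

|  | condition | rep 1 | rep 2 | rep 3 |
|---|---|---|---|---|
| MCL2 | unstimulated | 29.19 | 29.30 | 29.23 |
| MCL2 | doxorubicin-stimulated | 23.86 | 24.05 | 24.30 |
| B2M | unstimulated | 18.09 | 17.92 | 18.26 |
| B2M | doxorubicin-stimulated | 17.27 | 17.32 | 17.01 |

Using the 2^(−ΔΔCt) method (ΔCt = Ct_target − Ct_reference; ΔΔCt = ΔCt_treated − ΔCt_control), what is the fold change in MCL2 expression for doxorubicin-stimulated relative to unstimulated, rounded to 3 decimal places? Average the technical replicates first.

19.427

Mean Ct: MCL2 unstimulated 29.240; MCL2 doxorubicin-stimulated 24.070; B2M unstimulated 18.090; B2M doxorubicin-stimulated 17.200
ΔCt(unstimulated) = 29.240 − 18.090 = 11.150
ΔCt(doxorubicin-stimulated) = 24.070 − 17.200 = 6.870
ΔΔCt = 6.870 − 11.150 = -4.280
Fold change = 2^(−(-4.280)) = 2^4.280 = 19.4271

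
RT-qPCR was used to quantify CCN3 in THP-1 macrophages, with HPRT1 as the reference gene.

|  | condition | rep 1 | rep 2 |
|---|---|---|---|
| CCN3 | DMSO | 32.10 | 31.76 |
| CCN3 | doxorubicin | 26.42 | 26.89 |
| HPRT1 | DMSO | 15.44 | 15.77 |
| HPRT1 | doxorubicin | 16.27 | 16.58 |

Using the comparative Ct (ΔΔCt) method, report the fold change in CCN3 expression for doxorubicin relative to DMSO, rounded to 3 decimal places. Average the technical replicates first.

68.356

Mean Ct: CCN3 DMSO 31.930; CCN3 doxorubicin 26.655; HPRT1 DMSO 15.605; HPRT1 doxorubicin 16.425
ΔCt(DMSO) = 31.930 − 15.605 = 16.325
ΔCt(doxorubicin) = 26.655 − 16.425 = 10.230
ΔΔCt = 10.230 − 16.325 = -6.095
Fold change = 2^(−(-6.095)) = 2^6.095 = 68.3562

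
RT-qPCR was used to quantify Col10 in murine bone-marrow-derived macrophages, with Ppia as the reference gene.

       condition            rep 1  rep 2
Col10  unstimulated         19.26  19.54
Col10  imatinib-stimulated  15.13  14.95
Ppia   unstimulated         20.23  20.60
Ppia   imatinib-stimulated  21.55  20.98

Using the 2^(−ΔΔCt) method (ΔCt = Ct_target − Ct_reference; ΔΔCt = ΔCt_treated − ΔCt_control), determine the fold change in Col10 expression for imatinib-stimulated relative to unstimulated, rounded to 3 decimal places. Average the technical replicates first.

Mean Ct: Col10 unstimulated 19.400; Col10 imatinib-stimulated 15.040; Ppia unstimulated 20.415; Ppia imatinib-stimulated 21.265
ΔCt(unstimulated) = 19.400 − 20.415 = -1.015
ΔCt(imatinib-stimulated) = 15.040 − 21.265 = -6.225
ΔΔCt = -6.225 − (-1.015) = -5.210
Fold change = 2^(−(-5.210)) = 2^5.210 = 37.0140

37.014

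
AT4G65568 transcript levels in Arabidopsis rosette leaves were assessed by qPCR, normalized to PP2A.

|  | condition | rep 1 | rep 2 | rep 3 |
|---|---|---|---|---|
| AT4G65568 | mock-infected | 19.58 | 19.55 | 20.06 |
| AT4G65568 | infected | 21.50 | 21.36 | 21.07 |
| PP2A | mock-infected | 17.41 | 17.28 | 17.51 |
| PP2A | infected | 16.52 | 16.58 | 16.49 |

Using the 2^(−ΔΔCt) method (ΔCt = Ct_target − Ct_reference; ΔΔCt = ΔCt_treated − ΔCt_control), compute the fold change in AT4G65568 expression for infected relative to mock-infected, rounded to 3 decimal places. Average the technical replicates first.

0.183

Mean Ct: AT4G65568 mock-infected 19.730; AT4G65568 infected 21.310; PP2A mock-infected 17.400; PP2A infected 16.530
ΔCt(mock-infected) = 19.730 − 17.400 = 2.330
ΔCt(infected) = 21.310 − 16.530 = 4.780
ΔΔCt = 4.780 − 2.330 = 2.450
Fold change = 2^(−2.450) = 0.1830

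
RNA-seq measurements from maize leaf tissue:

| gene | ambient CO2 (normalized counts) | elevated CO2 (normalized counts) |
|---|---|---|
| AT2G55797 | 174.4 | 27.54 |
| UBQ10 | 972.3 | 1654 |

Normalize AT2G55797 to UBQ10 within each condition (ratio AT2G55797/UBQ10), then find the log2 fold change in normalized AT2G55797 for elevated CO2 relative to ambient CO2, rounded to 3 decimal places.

AT2G55797/UBQ10 (ambient CO2) = 174.4 / 972.3 = 0.17937
AT2G55797/UBQ10 (elevated CO2) = 27.54 / 1654 = 0.016651
Fold change = 0.016651 / 0.17937 = 0.0928
log2(0.0928) = -3.4293

-3.429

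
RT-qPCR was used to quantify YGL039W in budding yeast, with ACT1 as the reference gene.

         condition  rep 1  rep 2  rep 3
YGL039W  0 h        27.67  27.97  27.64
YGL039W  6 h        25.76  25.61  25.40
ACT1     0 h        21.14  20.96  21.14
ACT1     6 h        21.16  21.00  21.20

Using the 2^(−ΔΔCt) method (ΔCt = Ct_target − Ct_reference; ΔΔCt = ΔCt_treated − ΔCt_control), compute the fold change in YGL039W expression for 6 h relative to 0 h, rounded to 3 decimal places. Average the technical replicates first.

4.627

Mean Ct: YGL039W 0 h 27.760; YGL039W 6 h 25.590; ACT1 0 h 21.080; ACT1 6 h 21.120
ΔCt(0 h) = 27.760 − 21.080 = 6.680
ΔCt(6 h) = 25.590 − 21.120 = 4.470
ΔΔCt = 4.470 − 6.680 = -2.210
Fold change = 2^(−(-2.210)) = 2^2.210 = 4.6268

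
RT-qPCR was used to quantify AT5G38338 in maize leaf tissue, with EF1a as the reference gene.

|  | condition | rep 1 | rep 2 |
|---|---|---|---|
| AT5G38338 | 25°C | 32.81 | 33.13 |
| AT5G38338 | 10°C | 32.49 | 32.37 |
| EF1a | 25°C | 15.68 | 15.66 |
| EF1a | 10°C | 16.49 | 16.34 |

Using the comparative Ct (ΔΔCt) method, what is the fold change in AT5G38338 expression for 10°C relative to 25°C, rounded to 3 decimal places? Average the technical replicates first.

2.437

Mean Ct: AT5G38338 25°C 32.970; AT5G38338 10°C 32.430; EF1a 25°C 15.670; EF1a 10°C 16.415
ΔCt(25°C) = 32.970 − 15.670 = 17.300
ΔCt(10°C) = 32.430 − 16.415 = 16.015
ΔΔCt = 16.015 − 17.300 = -1.285
Fold change = 2^(−(-1.285)) = 2^1.285 = 2.4368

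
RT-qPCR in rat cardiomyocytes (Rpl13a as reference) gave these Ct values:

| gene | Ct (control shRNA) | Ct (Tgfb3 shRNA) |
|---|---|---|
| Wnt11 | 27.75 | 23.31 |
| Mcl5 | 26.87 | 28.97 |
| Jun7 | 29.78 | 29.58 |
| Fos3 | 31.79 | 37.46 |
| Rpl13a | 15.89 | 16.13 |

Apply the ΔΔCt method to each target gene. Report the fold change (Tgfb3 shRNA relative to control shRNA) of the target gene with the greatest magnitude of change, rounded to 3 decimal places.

0.023

Wnt11: ΔΔCt = (23.31−16.13) − (27.75−15.89) = 7.18 − 11.86 = -4.68; fold change = 2^4.68 = 25.634
Mcl5: ΔΔCt = (28.97−16.13) − (26.87−15.89) = 12.84 − 10.98 = 1.86; fold change = 2^-1.86 = 0.275
Jun7: ΔΔCt = (29.58−16.13) − (29.78−15.89) = 13.45 − 13.89 = -0.44; fold change = 2^0.44 = 1.357
Fos3: ΔΔCt = (37.46−16.13) − (31.79−15.89) = 21.33 − 15.90 = 5.43; fold change = 2^-5.43 = 0.023
Fos3 has the largest |ΔΔCt| = 5.43.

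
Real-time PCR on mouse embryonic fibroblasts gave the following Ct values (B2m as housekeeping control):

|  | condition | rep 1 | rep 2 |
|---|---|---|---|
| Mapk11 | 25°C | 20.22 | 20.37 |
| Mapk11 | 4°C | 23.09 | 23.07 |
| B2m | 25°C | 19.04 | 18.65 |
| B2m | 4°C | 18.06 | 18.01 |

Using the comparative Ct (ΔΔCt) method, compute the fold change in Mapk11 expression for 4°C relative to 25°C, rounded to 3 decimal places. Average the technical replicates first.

0.083

Mean Ct: Mapk11 25°C 20.295; Mapk11 4°C 23.080; B2m 25°C 18.845; B2m 4°C 18.035
ΔCt(25°C) = 20.295 − 18.845 = 1.450
ΔCt(4°C) = 23.080 − 18.035 = 5.045
ΔΔCt = 5.045 − 1.450 = 3.595
Fold change = 2^(−3.595) = 0.0828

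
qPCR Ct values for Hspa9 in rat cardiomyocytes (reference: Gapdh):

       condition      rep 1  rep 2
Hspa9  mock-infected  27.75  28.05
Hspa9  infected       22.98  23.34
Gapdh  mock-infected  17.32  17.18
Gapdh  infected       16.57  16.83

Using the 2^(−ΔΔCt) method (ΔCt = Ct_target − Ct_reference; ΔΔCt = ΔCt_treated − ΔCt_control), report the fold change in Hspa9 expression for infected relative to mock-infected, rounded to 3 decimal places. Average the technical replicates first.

Mean Ct: Hspa9 mock-infected 27.900; Hspa9 infected 23.160; Gapdh mock-infected 17.250; Gapdh infected 16.700
ΔCt(mock-infected) = 27.900 − 17.250 = 10.650
ΔCt(infected) = 23.160 − 16.700 = 6.460
ΔΔCt = 6.460 − 10.650 = -4.190
Fold change = 2^(−(-4.190)) = 2^4.190 = 18.2522

18.252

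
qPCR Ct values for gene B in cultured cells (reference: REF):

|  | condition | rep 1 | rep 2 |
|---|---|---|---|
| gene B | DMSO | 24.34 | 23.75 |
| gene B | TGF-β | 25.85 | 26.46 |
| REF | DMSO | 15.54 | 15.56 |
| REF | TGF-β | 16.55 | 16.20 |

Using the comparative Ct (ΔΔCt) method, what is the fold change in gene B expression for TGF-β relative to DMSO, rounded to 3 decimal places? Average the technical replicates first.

Mean Ct: gene B DMSO 24.045; gene B TGF-β 26.155; REF DMSO 15.550; REF TGF-β 16.375
ΔCt(DMSO) = 24.045 − 15.550 = 8.495
ΔCt(TGF-β) = 26.155 − 16.375 = 9.780
ΔΔCt = 9.780 − 8.495 = 1.285
Fold change = 2^(−1.285) = 0.4104

0.410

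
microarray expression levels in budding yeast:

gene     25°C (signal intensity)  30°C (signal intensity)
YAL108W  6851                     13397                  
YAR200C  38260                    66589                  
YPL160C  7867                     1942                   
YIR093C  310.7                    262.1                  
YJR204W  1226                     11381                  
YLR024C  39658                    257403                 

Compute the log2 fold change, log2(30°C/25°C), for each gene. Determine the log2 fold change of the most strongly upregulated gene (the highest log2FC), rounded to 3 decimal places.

3.215

log2(13397/6851) = 0.968  (YAL108W)
log2(66589/38260) = 0.799  (YAR200C)
log2(1942/7867) = -2.018  (YPL160C)
log2(262.1/310.7) = -0.245  (YIR093C)
log2(11381/1226) = 3.215  (YJR204W)
log2(257403/39658) = 2.698  (YLR024C)
YJR204W is most strongly upregulated.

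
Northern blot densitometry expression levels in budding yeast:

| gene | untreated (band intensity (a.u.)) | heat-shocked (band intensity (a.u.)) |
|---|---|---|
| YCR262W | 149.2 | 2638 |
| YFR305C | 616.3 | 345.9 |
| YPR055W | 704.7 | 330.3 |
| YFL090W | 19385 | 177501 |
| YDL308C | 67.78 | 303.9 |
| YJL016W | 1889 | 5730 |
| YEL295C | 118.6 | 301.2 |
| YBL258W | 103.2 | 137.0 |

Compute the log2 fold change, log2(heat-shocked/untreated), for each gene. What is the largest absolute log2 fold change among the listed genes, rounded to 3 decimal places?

log2(2638/149.2) = 4.144  (YCR262W)
log2(345.9/616.3) = -0.833  (YFR305C)
log2(330.3/704.7) = -1.093  (YPR055W)
log2(177501/19385) = 3.195  (YFL090W)
log2(303.9/67.78) = 2.165  (YDL308C)
log2(5730/1889) = 1.601  (YJL016W)
log2(301.2/118.6) = 1.345  (YEL295C)
log2(137.0/103.2) = 0.409  (YBL258W)
The largest magnitude belongs to YCR262W.

4.144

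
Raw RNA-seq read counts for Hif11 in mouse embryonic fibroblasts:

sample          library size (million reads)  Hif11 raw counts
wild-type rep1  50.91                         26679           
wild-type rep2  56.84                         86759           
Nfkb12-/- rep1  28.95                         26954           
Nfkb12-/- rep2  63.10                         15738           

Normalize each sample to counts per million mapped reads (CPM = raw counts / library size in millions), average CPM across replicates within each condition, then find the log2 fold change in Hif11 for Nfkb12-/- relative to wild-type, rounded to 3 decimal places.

CPM(wild-type rep1) = 26679 / 50.91 = 524.0424
CPM(wild-type rep2) = 86759 / 56.84 = 1526.3723
CPM(Nfkb12-/- rep1) = 26954 / 28.95 = 931.0535
CPM(Nfkb12-/- rep2) = 15738 / 63.10 = 249.4136
mean CPM(wild-type) = 1025.2074; mean CPM(Nfkb12-/-) = 590.2336
Fold change = 590.2336 / 1025.2074 = 0.57572
log2(0.57572) = -0.7966

-0.797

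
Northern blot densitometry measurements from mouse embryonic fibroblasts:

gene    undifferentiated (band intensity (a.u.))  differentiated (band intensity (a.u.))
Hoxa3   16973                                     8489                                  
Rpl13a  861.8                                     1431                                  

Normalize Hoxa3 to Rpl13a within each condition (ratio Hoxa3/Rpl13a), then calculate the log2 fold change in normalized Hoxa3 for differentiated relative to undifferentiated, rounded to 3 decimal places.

Hoxa3/Rpl13a (undifferentiated) = 16973 / 861.8 = 19.695
Hoxa3/Rpl13a (differentiated) = 8489 / 1431 = 5.9322
Fold change = 5.9322 / 19.695 = 0.3012
log2(0.3012) = -1.7312

-1.731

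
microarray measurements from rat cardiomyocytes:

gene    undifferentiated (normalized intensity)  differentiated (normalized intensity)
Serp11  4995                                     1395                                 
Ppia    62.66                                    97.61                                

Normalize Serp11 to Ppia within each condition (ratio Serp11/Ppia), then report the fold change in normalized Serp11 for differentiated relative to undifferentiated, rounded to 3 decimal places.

0.179

Serp11/Ppia (undifferentiated) = 4995 / 62.66 = 79.716
Serp11/Ppia (differentiated) = 1395 / 97.61 = 14.292
Fold change = 14.292 / 79.716 = 0.1793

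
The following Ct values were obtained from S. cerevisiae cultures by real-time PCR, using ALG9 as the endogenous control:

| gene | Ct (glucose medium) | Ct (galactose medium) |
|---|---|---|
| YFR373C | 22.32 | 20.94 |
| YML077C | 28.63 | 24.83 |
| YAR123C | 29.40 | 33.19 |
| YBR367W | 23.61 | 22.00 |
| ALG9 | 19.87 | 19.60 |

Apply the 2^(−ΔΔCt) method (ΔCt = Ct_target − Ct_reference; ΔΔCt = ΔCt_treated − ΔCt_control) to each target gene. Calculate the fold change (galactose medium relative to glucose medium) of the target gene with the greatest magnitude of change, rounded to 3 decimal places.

0.060

YFR373C: ΔΔCt = (20.94−19.60) − (22.32−19.87) = 1.34 − 2.45 = -1.11; fold change = 2^1.11 = 2.158
YML077C: ΔΔCt = (24.83−19.60) − (28.63−19.87) = 5.23 − 8.76 = -3.53; fold change = 2^3.53 = 11.551
YAR123C: ΔΔCt = (33.19−19.60) − (29.40−19.87) = 13.59 − 9.53 = 4.06; fold change = 2^-4.06 = 0.060
YBR367W: ΔΔCt = (22.00−19.60) − (23.61−19.87) = 2.40 − 3.74 = -1.34; fold change = 2^1.34 = 2.532
YAR123C has the largest |ΔΔCt| = 4.06.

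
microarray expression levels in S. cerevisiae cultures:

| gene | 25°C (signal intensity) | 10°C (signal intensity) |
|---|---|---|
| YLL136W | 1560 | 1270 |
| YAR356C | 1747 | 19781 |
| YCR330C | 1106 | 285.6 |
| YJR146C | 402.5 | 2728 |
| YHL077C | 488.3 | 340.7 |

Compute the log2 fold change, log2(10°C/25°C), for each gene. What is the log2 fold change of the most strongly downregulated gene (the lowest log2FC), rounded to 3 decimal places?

log2(1270/1560) = -0.297  (YLL136W)
log2(19781/1747) = 3.501  (YAR356C)
log2(285.6/1106) = -1.953  (YCR330C)
log2(2728/402.5) = 2.761  (YJR146C)
log2(340.7/488.3) = -0.519  (YHL077C)
YCR330C is most strongly downregulated.

-1.953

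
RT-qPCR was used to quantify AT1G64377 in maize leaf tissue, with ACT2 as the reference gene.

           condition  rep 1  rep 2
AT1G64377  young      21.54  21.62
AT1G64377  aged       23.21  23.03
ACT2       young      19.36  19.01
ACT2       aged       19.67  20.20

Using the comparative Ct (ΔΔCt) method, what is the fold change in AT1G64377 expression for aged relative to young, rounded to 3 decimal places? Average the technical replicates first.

0.578

Mean Ct: AT1G64377 young 21.580; AT1G64377 aged 23.120; ACT2 young 19.185; ACT2 aged 19.935
ΔCt(young) = 21.580 − 19.185 = 2.395
ΔCt(aged) = 23.120 − 19.935 = 3.185
ΔΔCt = 3.185 − 2.395 = 0.790
Fold change = 2^(−0.790) = 0.5783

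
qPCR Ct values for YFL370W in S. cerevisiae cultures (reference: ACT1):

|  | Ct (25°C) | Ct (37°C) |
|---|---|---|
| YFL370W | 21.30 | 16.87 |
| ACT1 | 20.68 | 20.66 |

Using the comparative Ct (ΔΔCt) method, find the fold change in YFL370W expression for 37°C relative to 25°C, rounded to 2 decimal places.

ΔCt(25°C) = 21.300 − 20.680 = 0.620
ΔCt(37°C) = 16.870 − 20.660 = -3.790
ΔΔCt = -3.790 − 0.620 = -4.410
Fold change = 2^(−(-4.410)) = 2^4.410 = 21.259

21.26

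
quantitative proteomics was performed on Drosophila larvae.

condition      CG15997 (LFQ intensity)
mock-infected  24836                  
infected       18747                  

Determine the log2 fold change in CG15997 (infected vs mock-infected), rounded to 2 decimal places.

Fold change = 18747 / 24836 = 0.7548
log2(0.7548) = -0.406

-0.41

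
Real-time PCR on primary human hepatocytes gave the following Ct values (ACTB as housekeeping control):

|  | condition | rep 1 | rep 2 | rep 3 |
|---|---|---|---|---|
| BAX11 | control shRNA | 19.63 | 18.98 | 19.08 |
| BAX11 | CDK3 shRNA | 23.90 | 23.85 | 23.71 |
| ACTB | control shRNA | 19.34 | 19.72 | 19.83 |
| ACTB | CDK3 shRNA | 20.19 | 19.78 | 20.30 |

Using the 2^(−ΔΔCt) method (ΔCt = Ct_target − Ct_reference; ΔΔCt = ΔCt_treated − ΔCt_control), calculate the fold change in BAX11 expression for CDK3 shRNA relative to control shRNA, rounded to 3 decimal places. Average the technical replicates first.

0.057

Mean Ct: BAX11 control shRNA 19.230; BAX11 CDK3 shRNA 23.820; ACTB control shRNA 19.630; ACTB CDK3 shRNA 20.090
ΔCt(control shRNA) = 19.230 − 19.630 = -0.400
ΔCt(CDK3 shRNA) = 23.820 − 20.090 = 3.730
ΔΔCt = 3.730 − (-0.400) = 4.130
Fold change = 2^(−4.130) = 0.0571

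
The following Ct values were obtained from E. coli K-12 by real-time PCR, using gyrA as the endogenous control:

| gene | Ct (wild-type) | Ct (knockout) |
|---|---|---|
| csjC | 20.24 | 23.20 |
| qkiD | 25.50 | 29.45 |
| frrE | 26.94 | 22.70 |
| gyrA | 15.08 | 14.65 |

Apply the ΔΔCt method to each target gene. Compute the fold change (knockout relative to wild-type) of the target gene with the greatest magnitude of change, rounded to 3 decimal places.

csjC: ΔΔCt = (23.20−14.65) − (20.24−15.08) = 8.55 − 5.16 = 3.39; fold change = 2^-3.39 = 0.095
qkiD: ΔΔCt = (29.45−14.65) − (25.50−15.08) = 14.80 − 10.42 = 4.38; fold change = 2^-4.38 = 0.048
frrE: ΔΔCt = (22.70−14.65) − (26.94−15.08) = 8.05 − 11.86 = -3.81; fold change = 2^3.81 = 14.026
qkiD has the largest |ΔΔCt| = 4.38.

0.048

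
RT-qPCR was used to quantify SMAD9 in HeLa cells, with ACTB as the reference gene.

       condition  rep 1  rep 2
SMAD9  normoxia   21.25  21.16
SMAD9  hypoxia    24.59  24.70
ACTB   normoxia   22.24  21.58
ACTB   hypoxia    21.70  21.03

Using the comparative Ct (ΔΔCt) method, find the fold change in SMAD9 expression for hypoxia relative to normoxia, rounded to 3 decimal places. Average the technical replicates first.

0.063

Mean Ct: SMAD9 normoxia 21.205; SMAD9 hypoxia 24.645; ACTB normoxia 21.910; ACTB hypoxia 21.365
ΔCt(normoxia) = 21.205 − 21.910 = -0.705
ΔCt(hypoxia) = 24.645 − 21.365 = 3.280
ΔΔCt = 3.280 − (-0.705) = 3.985
Fold change = 2^(−3.985) = 0.0632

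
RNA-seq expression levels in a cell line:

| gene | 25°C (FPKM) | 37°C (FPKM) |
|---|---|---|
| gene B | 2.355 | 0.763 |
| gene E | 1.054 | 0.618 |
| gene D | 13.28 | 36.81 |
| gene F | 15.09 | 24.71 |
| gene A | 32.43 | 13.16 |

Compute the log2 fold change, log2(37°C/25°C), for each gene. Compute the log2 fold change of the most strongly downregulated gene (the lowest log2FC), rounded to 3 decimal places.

-1.626

log2(0.763/2.355) = -1.626  (gene B)
log2(0.618/1.054) = -0.770  (gene E)
log2(36.81/13.28) = 1.471  (gene D)
log2(24.71/15.09) = 0.712  (gene F)
log2(13.16/32.43) = -1.301  (gene A)
gene B is most strongly downregulated.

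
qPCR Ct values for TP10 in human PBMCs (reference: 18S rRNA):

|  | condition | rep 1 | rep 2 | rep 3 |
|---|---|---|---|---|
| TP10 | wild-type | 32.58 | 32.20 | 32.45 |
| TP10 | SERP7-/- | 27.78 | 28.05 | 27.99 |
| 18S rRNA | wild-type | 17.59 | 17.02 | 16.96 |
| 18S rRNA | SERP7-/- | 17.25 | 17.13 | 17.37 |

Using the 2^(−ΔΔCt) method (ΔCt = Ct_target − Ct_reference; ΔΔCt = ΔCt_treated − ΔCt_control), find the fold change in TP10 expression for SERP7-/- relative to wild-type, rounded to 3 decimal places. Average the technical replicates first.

Mean Ct: TP10 wild-type 32.410; TP10 SERP7-/- 27.940; 18S rRNA wild-type 17.190; 18S rRNA SERP7-/- 17.250
ΔCt(wild-type) = 32.410 − 17.190 = 15.220
ΔCt(SERP7-/-) = 27.940 − 17.250 = 10.690
ΔΔCt = 10.690 − 15.220 = -4.530
Fold change = 2^(−(-4.530)) = 2^4.530 = 23.1029

23.103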